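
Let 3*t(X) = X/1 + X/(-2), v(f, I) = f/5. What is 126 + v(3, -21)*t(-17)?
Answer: 1243/10 ≈ 124.30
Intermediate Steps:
v(f, I) = f/5
t(X) = X/6 (t(X) = (X/1 + X/(-2))/3 = (X*1 + X*(-1/2))/3 = (X - X/2)/3 = (X/2)/3 = X/6)
126 + v(3, -21)*t(-17) = 126 + ((1/5)*3)*((1/6)*(-17)) = 126 + (3/5)*(-17/6) = 126 - 17/10 = 1243/10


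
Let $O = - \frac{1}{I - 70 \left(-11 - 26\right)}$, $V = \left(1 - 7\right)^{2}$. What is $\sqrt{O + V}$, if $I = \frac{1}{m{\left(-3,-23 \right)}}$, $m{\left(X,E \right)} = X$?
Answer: $\frac{\sqrt{2172841689}}{7769} \approx 6.0$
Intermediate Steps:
$I = - \frac{1}{3}$ ($I = \frac{1}{-3} = - \frac{1}{3} \approx -0.33333$)
$V = 36$ ($V = \left(-6\right)^{2} = 36$)
$O = - \frac{3}{7769}$ ($O = - \frac{1}{- \frac{1}{3} - 70 \left(-11 - 26\right)} = - \frac{1}{- \frac{1}{3} - -2590} = - \frac{1}{- \frac{1}{3} + 2590} = - \frac{1}{\frac{7769}{3}} = \left(-1\right) \frac{3}{7769} = - \frac{3}{7769} \approx -0.00038615$)
$\sqrt{O + V} = \sqrt{- \frac{3}{7769} + 36} = \sqrt{\frac{279681}{7769}} = \frac{\sqrt{2172841689}}{7769}$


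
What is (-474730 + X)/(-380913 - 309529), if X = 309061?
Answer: 165669/690442 ≈ 0.23995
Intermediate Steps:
(-474730 + X)/(-380913 - 309529) = (-474730 + 309061)/(-380913 - 309529) = -165669/(-690442) = -165669*(-1/690442) = 165669/690442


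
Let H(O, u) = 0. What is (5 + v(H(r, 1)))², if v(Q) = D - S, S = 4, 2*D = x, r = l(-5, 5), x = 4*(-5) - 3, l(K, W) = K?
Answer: 441/4 ≈ 110.25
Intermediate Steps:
x = -23 (x = -20 - 3 = -23)
r = -5
D = -23/2 (D = (½)*(-23) = -23/2 ≈ -11.500)
v(Q) = -31/2 (v(Q) = -23/2 - 1*4 = -23/2 - 4 = -31/2)
(5 + v(H(r, 1)))² = (5 - 31/2)² = (-21/2)² = 441/4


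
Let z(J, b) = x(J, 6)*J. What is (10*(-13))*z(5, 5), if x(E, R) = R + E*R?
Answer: -23400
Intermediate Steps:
z(J, b) = J*(6 + 6*J) (z(J, b) = (6*(1 + J))*J = (6 + 6*J)*J = J*(6 + 6*J))
(10*(-13))*z(5, 5) = (10*(-13))*(6*5*(1 + 5)) = -780*5*6 = -130*180 = -23400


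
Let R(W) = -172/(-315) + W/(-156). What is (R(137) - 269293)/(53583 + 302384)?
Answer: -4411024781/5830739460 ≈ -0.75651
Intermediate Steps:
R(W) = 172/315 - W/156 (R(W) = -172*(-1/315) + W*(-1/156) = 172/315 - W/156)
(R(137) - 269293)/(53583 + 302384) = ((172/315 - 1/156*137) - 269293)/(53583 + 302384) = ((172/315 - 137/156) - 269293)/355967 = (-5441/16380 - 269293)*(1/355967) = -4411024781/16380*1/355967 = -4411024781/5830739460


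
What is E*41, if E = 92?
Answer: 3772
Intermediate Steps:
E*41 = 92*41 = 3772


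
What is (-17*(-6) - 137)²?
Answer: 1225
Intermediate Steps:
(-17*(-6) - 137)² = (102 - 137)² = (-35)² = 1225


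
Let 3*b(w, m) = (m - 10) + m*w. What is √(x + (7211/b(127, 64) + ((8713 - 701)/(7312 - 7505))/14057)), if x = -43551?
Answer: I*√21458069730742708693639606/22197774182 ≈ 208.68*I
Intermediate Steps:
b(w, m) = -10/3 + m/3 + m*w/3 (b(w, m) = ((m - 10) + m*w)/3 = ((-10 + m) + m*w)/3 = (-10 + m + m*w)/3 = -10/3 + m/3 + m*w/3)
√(x + (7211/b(127, 64) + ((8713 - 701)/(7312 - 7505))/14057)) = √(-43551 + (7211/(-10/3 + (⅓)*64 + (⅓)*64*127) + ((8713 - 701)/(7312 - 7505))/14057)) = √(-43551 + (7211/(-10/3 + 64/3 + 8128/3) + (8012/(-193))*(1/14057))) = √(-43551 + (7211/(8182/3) + (8012*(-1/193))*(1/14057))) = √(-43551 + (7211*(3/8182) - 8012/193*1/14057)) = √(-43551 + (21633/8182 - 8012/2713001)) = √(-43551 + 58624796449/22197774182) = √(-966676638603833/22197774182) = I*√21458069730742708693639606/22197774182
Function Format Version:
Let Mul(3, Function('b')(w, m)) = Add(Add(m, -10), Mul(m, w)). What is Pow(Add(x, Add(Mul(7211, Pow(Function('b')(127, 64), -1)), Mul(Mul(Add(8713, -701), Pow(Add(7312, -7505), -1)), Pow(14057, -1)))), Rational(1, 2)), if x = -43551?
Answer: Mul(Rational(1, 22197774182), I, Pow(21458069730742708693639606, Rational(1, 2))) ≈ Mul(208.68, I)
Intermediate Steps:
Function('b')(w, m) = Add(Rational(-10, 3), Mul(Rational(1, 3), m), Mul(Rational(1, 3), m, w)) (Function('b')(w, m) = Mul(Rational(1, 3), Add(Add(m, -10), Mul(m, w))) = Mul(Rational(1, 3), Add(Add(-10, m), Mul(m, w))) = Mul(Rational(1, 3), Add(-10, m, Mul(m, w))) = Add(Rational(-10, 3), Mul(Rational(1, 3), m), Mul(Rational(1, 3), m, w)))
Pow(Add(x, Add(Mul(7211, Pow(Function('b')(127, 64), -1)), Mul(Mul(Add(8713, -701), Pow(Add(7312, -7505), -1)), Pow(14057, -1)))), Rational(1, 2)) = Pow(Add(-43551, Add(Mul(7211, Pow(Add(Rational(-10, 3), Mul(Rational(1, 3), 64), Mul(Rational(1, 3), 64, 127)), -1)), Mul(Mul(Add(8713, -701), Pow(Add(7312, -7505), -1)), Pow(14057, -1)))), Rational(1, 2)) = Pow(Add(-43551, Add(Mul(7211, Pow(Add(Rational(-10, 3), Rational(64, 3), Rational(8128, 3)), -1)), Mul(Mul(8012, Pow(-193, -1)), Rational(1, 14057)))), Rational(1, 2)) = Pow(Add(-43551, Add(Mul(7211, Pow(Rational(8182, 3), -1)), Mul(Mul(8012, Rational(-1, 193)), Rational(1, 14057)))), Rational(1, 2)) = Pow(Add(-43551, Add(Mul(7211, Rational(3, 8182)), Mul(Rational(-8012, 193), Rational(1, 14057)))), Rational(1, 2)) = Pow(Add(-43551, Add(Rational(21633, 8182), Rational(-8012, 2713001))), Rational(1, 2)) = Pow(Add(-43551, Rational(58624796449, 22197774182)), Rational(1, 2)) = Pow(Rational(-966676638603833, 22197774182), Rational(1, 2)) = Mul(Rational(1, 22197774182), I, Pow(21458069730742708693639606, Rational(1, 2)))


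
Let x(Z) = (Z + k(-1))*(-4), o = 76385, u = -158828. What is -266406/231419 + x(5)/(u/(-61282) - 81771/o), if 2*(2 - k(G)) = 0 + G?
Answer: -17197710591602124/823965770991001 ≈ -20.872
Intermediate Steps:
k(G) = 2 - G/2 (k(G) = 2 - (0 + G)/2 = 2 - G/2)
x(Z) = -10 - 4*Z (x(Z) = (Z + (2 - ½*(-1)))*(-4) = (Z + (2 + ½))*(-4) = (Z + 5/2)*(-4) = (5/2 + Z)*(-4) = -10 - 4*Z)
-266406/231419 + x(5)/(u/(-61282) - 81771/o) = -266406/231419 + (-10 - 4*5)/(-158828/(-61282) - 81771/76385) = -266406*1/231419 + (-10 - 20)/(-158828*(-1/61282) - 81771*1/76385) = -266406/231419 - 30/(79414/30641 - 81771/76385) = -266406/231419 - 30/3560493179/2340512785 = -266406/231419 - 30*2340512785/3560493179 = -266406/231419 - 70215383550/3560493179 = -17197710591602124/823965770991001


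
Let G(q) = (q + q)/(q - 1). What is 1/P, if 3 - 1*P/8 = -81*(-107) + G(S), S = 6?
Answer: -5/346656 ≈ -1.4424e-5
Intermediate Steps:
G(q) = 2*q/(-1 + q) (G(q) = (2*q)/(-1 + q) = 2*q/(-1 + q))
P = -346656/5 (P = 24 - 8*(-81*(-107) + 2*6/(-1 + 6)) = 24 - 8*(8667 + 2*6/5) = 24 - 8*(8667 + 2*6*(1/5)) = 24 - 8*(8667 + 12/5) = 24 - 8*43347/5 = 24 - 346776/5 = -346656/5 ≈ -69331.)
1/P = 1/(-346656/5) = -5/346656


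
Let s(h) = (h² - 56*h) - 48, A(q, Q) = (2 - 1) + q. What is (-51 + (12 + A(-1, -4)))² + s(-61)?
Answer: 8610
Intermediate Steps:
A(q, Q) = 1 + q
s(h) = -48 + h² - 56*h
(-51 + (12 + A(-1, -4)))² + s(-61) = (-51 + (12 + (1 - 1)))² + (-48 + (-61)² - 56*(-61)) = (-51 + (12 + 0))² + (-48 + 3721 + 3416) = (-51 + 12)² + 7089 = (-39)² + 7089 = 1521 + 7089 = 8610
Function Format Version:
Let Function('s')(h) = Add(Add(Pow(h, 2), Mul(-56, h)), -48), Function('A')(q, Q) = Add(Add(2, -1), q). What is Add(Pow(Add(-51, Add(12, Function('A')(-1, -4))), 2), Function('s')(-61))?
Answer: 8610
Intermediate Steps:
Function('A')(q, Q) = Add(1, q)
Function('s')(h) = Add(-48, Pow(h, 2), Mul(-56, h))
Add(Pow(Add(-51, Add(12, Function('A')(-1, -4))), 2), Function('s')(-61)) = Add(Pow(Add(-51, Add(12, Add(1, -1))), 2), Add(-48, Pow(-61, 2), Mul(-56, -61))) = Add(Pow(Add(-51, Add(12, 0)), 2), Add(-48, 3721, 3416)) = Add(Pow(Add(-51, 12), 2), 7089) = Add(Pow(-39, 2), 7089) = Add(1521, 7089) = 8610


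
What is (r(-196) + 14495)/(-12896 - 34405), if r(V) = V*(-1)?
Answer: -4897/15767 ≈ -0.31059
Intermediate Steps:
r(V) = -V
(r(-196) + 14495)/(-12896 - 34405) = (-1*(-196) + 14495)/(-12896 - 34405) = (196 + 14495)/(-47301) = 14691*(-1/47301) = -4897/15767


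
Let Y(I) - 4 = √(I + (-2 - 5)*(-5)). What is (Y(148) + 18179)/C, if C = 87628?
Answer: 957/4612 + √183/87628 ≈ 0.20766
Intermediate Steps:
Y(I) = 4 + √(35 + I) (Y(I) = 4 + √(I + (-2 - 5)*(-5)) = 4 + √(I - 7*(-5)) = 4 + √(I + 35) = 4 + √(35 + I))
(Y(148) + 18179)/C = ((4 + √(35 + 148)) + 18179)/87628 = ((4 + √183) + 18179)*(1/87628) = (18183 + √183)*(1/87628) = 957/4612 + √183/87628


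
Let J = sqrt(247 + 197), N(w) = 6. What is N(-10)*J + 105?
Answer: 105 + 12*sqrt(111) ≈ 231.43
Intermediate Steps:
J = 2*sqrt(111) (J = sqrt(444) = 2*sqrt(111) ≈ 21.071)
N(-10)*J + 105 = 6*(2*sqrt(111)) + 105 = 12*sqrt(111) + 105 = 105 + 12*sqrt(111)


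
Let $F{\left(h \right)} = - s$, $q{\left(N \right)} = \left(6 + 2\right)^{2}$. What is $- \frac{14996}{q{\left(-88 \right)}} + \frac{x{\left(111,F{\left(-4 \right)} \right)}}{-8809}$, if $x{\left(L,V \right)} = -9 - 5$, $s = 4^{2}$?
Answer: $- \frac{33024717}{140944} \approx -234.31$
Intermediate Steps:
$s = 16$
$q{\left(N \right)} = 64$ ($q{\left(N \right)} = 8^{2} = 64$)
$F{\left(h \right)} = -16$ ($F{\left(h \right)} = \left(-1\right) 16 = -16$)
$x{\left(L,V \right)} = -14$ ($x{\left(L,V \right)} = -9 - 5 = -14$)
$- \frac{14996}{q{\left(-88 \right)}} + \frac{x{\left(111,F{\left(-4 \right)} \right)}}{-8809} = - \frac{14996}{64} - \frac{14}{-8809} = \left(-14996\right) \frac{1}{64} - - \frac{14}{8809} = - \frac{3749}{16} + \frac{14}{8809} = - \frac{33024717}{140944}$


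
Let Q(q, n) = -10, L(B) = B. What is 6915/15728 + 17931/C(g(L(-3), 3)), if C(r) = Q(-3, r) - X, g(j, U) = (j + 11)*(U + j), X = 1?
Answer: -281942703/173008 ≈ -1629.7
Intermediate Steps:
g(j, U) = (11 + j)*(U + j)
C(r) = -11 (C(r) = -10 - 1*1 = -10 - 1 = -11)
6915/15728 + 17931/C(g(L(-3), 3)) = 6915/15728 + 17931/(-11) = 6915*(1/15728) + 17931*(-1/11) = 6915/15728 - 17931/11 = -281942703/173008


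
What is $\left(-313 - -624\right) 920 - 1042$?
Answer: $285078$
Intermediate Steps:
$\left(-313 - -624\right) 920 - 1042 = \left(-313 + 624\right) 920 - 1042 = 311 \cdot 920 - 1042 = 286120 - 1042 = 285078$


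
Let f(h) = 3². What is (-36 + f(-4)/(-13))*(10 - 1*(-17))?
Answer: -12879/13 ≈ -990.69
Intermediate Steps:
f(h) = 9
(-36 + f(-4)/(-13))*(10 - 1*(-17)) = (-36 + 9/(-13))*(10 - 1*(-17)) = (-36 + 9*(-1/13))*(10 + 17) = (-36 - 9/13)*27 = -477/13*27 = -12879/13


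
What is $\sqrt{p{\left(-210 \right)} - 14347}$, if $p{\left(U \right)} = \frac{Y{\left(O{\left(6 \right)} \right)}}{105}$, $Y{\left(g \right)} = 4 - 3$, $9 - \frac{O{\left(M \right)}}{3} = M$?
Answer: $\frac{i \sqrt{158175570}}{105} \approx 119.78 i$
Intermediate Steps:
$O{\left(M \right)} = 27 - 3 M$
$Y{\left(g \right)} = 1$ ($Y{\left(g \right)} = 4 - 3 = 1$)
$p{\left(U \right)} = \frac{1}{105}$ ($p{\left(U \right)} = 1 \cdot \frac{1}{105} = \frac{1}{105}$)
$\sqrt{p{\left(-210 \right)} - 14347} = \sqrt{\frac{1}{105} - 14347} = \sqrt{- \frac{1506434}{105}} = \frac{i \sqrt{158175570}}{105}$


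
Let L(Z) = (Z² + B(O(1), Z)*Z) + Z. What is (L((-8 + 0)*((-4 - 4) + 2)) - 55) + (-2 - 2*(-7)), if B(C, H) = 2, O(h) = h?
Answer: 2405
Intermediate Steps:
L(Z) = Z² + 3*Z (L(Z) = (Z² + 2*Z) + Z = Z² + 3*Z)
(L((-8 + 0)*((-4 - 4) + 2)) - 55) + (-2 - 2*(-7)) = (((-8 + 0)*((-4 - 4) + 2))*(3 + (-8 + 0)*((-4 - 4) + 2)) - 55) + (-2 - 2*(-7)) = ((-8*(-8 + 2))*(3 - 8*(-8 + 2)) - 55) + (-2 + 14) = ((-8*(-6))*(3 - 8*(-6)) - 55) + 12 = (48*(3 + 48) - 55) + 12 = (48*51 - 55) + 12 = (2448 - 55) + 12 = 2393 + 12 = 2405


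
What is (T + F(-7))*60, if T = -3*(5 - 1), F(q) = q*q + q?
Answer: 1800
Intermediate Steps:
F(q) = q + q² (F(q) = q² + q = q + q²)
T = -12 (T = -3*4 = -12)
(T + F(-7))*60 = (-12 - 7*(1 - 7))*60 = (-12 - 7*(-6))*60 = (-12 + 42)*60 = 30*60 = 1800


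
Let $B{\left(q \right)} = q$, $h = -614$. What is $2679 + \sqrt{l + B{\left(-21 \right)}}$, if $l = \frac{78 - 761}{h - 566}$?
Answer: $2679 + \frac{i \sqrt{7108615}}{590} \approx 2679.0 + 4.519 i$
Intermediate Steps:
$l = \frac{683}{1180}$ ($l = \frac{78 - 761}{-614 - 566} = - \frac{683}{-1180} = \left(-683\right) \left(- \frac{1}{1180}\right) = \frac{683}{1180} \approx 0.57881$)
$2679 + \sqrt{l + B{\left(-21 \right)}} = 2679 + \sqrt{\frac{683}{1180} - 21} = 2679 + \sqrt{- \frac{24097}{1180}} = 2679 + \frac{i \sqrt{7108615}}{590}$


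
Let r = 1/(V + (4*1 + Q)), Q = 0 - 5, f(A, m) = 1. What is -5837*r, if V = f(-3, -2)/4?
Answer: 23348/3 ≈ 7782.7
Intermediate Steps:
Q = -5
V = ¼ (V = 1/4 = 1*(¼) = ¼ ≈ 0.25000)
r = -4/3 (r = 1/(¼ + (4*1 - 5)) = 1/(¼ + (4 - 5)) = 1/(¼ - 1) = 1/(-¾) = -4/3 ≈ -1.3333)
-5837*r = -5837*(-4/3) = 23348/3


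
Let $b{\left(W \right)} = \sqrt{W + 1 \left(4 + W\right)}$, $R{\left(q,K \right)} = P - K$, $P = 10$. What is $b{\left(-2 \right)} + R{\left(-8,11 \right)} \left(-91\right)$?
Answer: $91$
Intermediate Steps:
$R{\left(q,K \right)} = 10 - K$
$b{\left(W \right)} = \sqrt{4 + 2 W}$ ($b{\left(W \right)} = \sqrt{W + \left(4 + W\right)} = \sqrt{4 + 2 W}$)
$b{\left(-2 \right)} + R{\left(-8,11 \right)} \left(-91\right) = \sqrt{4 + 2 \left(-2\right)} + \left(10 - 11\right) \left(-91\right) = \sqrt{4 - 4} + \left(10 - 11\right) \left(-91\right) = \sqrt{0} - -91 = 0 + 91 = 91$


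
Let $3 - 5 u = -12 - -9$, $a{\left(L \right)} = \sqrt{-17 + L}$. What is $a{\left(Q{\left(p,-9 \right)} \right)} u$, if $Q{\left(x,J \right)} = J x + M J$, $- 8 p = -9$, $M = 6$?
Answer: $\frac{3 i \sqrt{1298}}{10} \approx 10.808 i$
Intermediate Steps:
$p = \frac{9}{8}$ ($p = \left(- \frac{1}{8}\right) \left(-9\right) = \frac{9}{8} \approx 1.125$)
$Q{\left(x,J \right)} = 6 J + J x$ ($Q{\left(x,J \right)} = J x + 6 J = 6 J + J x$)
$u = \frac{6}{5}$ ($u = \frac{3}{5} - \frac{-12 - -9}{5} = \frac{3}{5} - \frac{-12 + 9}{5} = \frac{3}{5} - - \frac{3}{5} = \frac{3}{5} + \frac{3}{5} = \frac{6}{5} \approx 1.2$)
$a{\left(Q{\left(p,-9 \right)} \right)} u = \sqrt{-17 - 9 \left(6 + \frac{9}{8}\right)} \frac{6}{5} = \sqrt{-17 - \frac{513}{8}} \cdot \frac{6}{5} = \sqrt{- \frac{649}{8}} \cdot \frac{6}{5} = \frac{i \sqrt{1298}}{4} \cdot \frac{6}{5} = \frac{3 i \sqrt{1298}}{10}$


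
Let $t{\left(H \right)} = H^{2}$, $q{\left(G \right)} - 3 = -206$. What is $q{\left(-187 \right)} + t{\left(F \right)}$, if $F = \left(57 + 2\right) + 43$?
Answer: $10201$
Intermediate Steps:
$q{\left(G \right)} = -203$ ($q{\left(G \right)} = 3 - 206 = -203$)
$F = 102$ ($F = 59 + 43 = 102$)
$q{\left(-187 \right)} + t{\left(F \right)} = -203 + 102^{2} = -203 + 10404 = 10201$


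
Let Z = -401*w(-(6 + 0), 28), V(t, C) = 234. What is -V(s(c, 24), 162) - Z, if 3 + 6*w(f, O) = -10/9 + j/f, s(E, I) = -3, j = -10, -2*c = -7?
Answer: -10729/27 ≈ -397.37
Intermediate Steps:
c = 7/2 (c = -½*(-7) = 7/2 ≈ 3.5000)
w(f, O) = -37/54 - 5/(3*f) (w(f, O) = -½ + (-10/9 - 10/f)/6 = -½ + (-5/27 - 5/(3*f)) = -37/54 - 5/(3*f))
Z = 4411/27 (Z = -401*(-90 - (-37)*(6 + 0))/(54*((-(6 + 0)))) = -401*(-90 - (-37)*6)/(54*((-1*6))) = -401*(-90 - 37*(-6))/(54*(-6)) = -401*(-1)*(-90 + 222)/(54*6) = -401*(-1)*132/(54*6) = -401*(-11/27) = 4411/27 ≈ 163.37)
-V(s(c, 24), 162) - Z = -1*234 - 1*4411/27 = -234 - 4411/27 = -10729/27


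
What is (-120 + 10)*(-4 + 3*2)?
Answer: -220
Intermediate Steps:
(-120 + 10)*(-4 + 3*2) = -110*(-4 + 6) = -110*2 = -220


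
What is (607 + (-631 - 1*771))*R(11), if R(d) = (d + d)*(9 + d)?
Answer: -349800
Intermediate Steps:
R(d) = 2*d*(9 + d) (R(d) = (2*d)*(9 + d) = 2*d*(9 + d))
(607 + (-631 - 1*771))*R(11) = (607 + (-631 - 1*771))*(2*11*(9 + 11)) = (607 + (-631 - 771))*(2*11*20) = (607 - 1402)*440 = -795*440 = -349800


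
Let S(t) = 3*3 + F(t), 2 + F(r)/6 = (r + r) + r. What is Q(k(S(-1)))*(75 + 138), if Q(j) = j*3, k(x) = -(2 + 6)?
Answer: -5112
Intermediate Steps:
F(r) = -12 + 18*r (F(r) = -12 + 6*((r + r) + r) = -12 + 6*(2*r + r) = -12 + 6*(3*r) = -12 + 18*r)
S(t) = -3 + 18*t (S(t) = 3*3 + (-12 + 18*t) = 9 + (-12 + 18*t) = -3 + 18*t)
k(x) = -8 (k(x) = -1*8 = -8)
Q(j) = 3*j
Q(k(S(-1)))*(75 + 138) = (3*(-8))*(75 + 138) = -24*213 = -5112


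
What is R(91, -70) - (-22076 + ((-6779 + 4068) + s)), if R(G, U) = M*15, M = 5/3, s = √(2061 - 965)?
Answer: 24812 - 2*√274 ≈ 24779.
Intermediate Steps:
s = 2*√274 (s = √1096 = 2*√274 ≈ 33.106)
M = 5/3 (M = 5*(⅓) = 5/3 ≈ 1.6667)
R(G, U) = 25 (R(G, U) = (5/3)*15 = 25)
R(91, -70) - (-22076 + ((-6779 + 4068) + s)) = 25 - (-22076 + ((-6779 + 4068) + 2*√274)) = 25 - (-22076 + (-2711 + 2*√274)) = 25 - (-24787 + 2*√274) = 25 + (24787 - 2*√274) = 24812 - 2*√274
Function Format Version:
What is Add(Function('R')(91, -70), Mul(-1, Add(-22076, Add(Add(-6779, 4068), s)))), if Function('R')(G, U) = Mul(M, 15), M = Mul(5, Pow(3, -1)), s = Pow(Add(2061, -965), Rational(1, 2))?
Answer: Add(24812, Mul(-2, Pow(274, Rational(1, 2)))) ≈ 24779.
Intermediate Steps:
s = Mul(2, Pow(274, Rational(1, 2))) (s = Pow(1096, Rational(1, 2)) = Mul(2, Pow(274, Rational(1, 2))) ≈ 33.106)
M = Rational(5, 3) (M = Mul(5, Rational(1, 3)) = Rational(5, 3) ≈ 1.6667)
Function('R')(G, U) = 25 (Function('R')(G, U) = Mul(Rational(5, 3), 15) = 25)
Add(Function('R')(91, -70), Mul(-1, Add(-22076, Add(Add(-6779, 4068), s)))) = Add(25, Mul(-1, Add(-22076, Add(Add(-6779, 4068), Mul(2, Pow(274, Rational(1, 2))))))) = Add(25, Mul(-1, Add(-22076, Add(-2711, Mul(2, Pow(274, Rational(1, 2))))))) = Add(25, Mul(-1, Add(-24787, Mul(2, Pow(274, Rational(1, 2)))))) = Add(25, Add(24787, Mul(-2, Pow(274, Rational(1, 2))))) = Add(24812, Mul(-2, Pow(274, Rational(1, 2))))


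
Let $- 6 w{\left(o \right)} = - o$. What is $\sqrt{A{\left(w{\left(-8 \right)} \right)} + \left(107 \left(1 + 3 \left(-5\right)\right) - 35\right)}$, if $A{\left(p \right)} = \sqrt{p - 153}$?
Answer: $\frac{\sqrt{-13797 + 3 i \sqrt{1389}}}{3} \approx 0.15864 + 39.154 i$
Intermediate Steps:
$w{\left(o \right)} = \frac{o}{6}$ ($w{\left(o \right)} = - \frac{\left(-1\right) o}{6} = \frac{o}{6}$)
$A{\left(p \right)} = \sqrt{-153 + p}$
$\sqrt{A{\left(w{\left(-8 \right)} \right)} + \left(107 \left(1 + 3 \left(-5\right)\right) - 35\right)} = \sqrt{\sqrt{-153 + \frac{1}{6} \left(-8\right)} + \left(107 \left(1 + 3 \left(-5\right)\right) - 35\right)} = \sqrt{\sqrt{-153 - \frac{4}{3}} + \left(107 \left(1 - 15\right) - 35\right)} = \sqrt{\sqrt{- \frac{463}{3}} + \left(107 \left(-14\right) - 35\right)} = \sqrt{\frac{i \sqrt{1389}}{3} - 1533} = \sqrt{-1533 + \frac{i \sqrt{1389}}{3}}$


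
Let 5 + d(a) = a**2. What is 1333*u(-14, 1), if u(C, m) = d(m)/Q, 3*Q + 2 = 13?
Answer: -15996/11 ≈ -1454.2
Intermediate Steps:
Q = 11/3 (Q = -2/3 + (1/3)*13 = -2/3 + 13/3 = 11/3 ≈ 3.6667)
d(a) = -5 + a**2
u(C, m) = -15/11 + 3*m**2/11 (u(C, m) = (-5 + m**2)/(11/3) = (-5 + m**2)*(3/11) = -15/11 + 3*m**2/11)
1333*u(-14, 1) = 1333*(-15/11 + (3/11)*1**2) = 1333*(-15/11 + (3/11)*1) = 1333*(-15/11 + 3/11) = 1333*(-12/11) = -15996/11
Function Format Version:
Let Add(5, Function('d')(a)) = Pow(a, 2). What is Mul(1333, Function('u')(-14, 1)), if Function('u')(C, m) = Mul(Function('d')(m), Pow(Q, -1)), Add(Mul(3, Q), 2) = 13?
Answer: Rational(-15996, 11) ≈ -1454.2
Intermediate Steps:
Q = Rational(11, 3) (Q = Add(Rational(-2, 3), Mul(Rational(1, 3), 13)) = Add(Rational(-2, 3), Rational(13, 3)) = Rational(11, 3) ≈ 3.6667)
Function('d')(a) = Add(-5, Pow(a, 2))
Function('u')(C, m) = Add(Rational(-15, 11), Mul(Rational(3, 11), Pow(m, 2))) (Function('u')(C, m) = Mul(Add(-5, Pow(m, 2)), Pow(Rational(11, 3), -1)) = Mul(Add(-5, Pow(m, 2)), Rational(3, 11)) = Add(Rational(-15, 11), Mul(Rational(3, 11), Pow(m, 2))))
Mul(1333, Function('u')(-14, 1)) = Mul(1333, Add(Rational(-15, 11), Mul(Rational(3, 11), Pow(1, 2)))) = Mul(1333, Add(Rational(-15, 11), Mul(Rational(3, 11), 1))) = Mul(1333, Add(Rational(-15, 11), Rational(3, 11))) = Mul(1333, Rational(-12, 11)) = Rational(-15996, 11)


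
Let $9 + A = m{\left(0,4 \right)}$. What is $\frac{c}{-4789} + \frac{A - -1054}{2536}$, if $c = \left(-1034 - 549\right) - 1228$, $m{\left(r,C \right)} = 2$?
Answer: $\frac{12142779}{12144904} \approx 0.99982$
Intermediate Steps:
$A = -7$ ($A = -9 + 2 = -7$)
$c = -2811$ ($c = -1583 - 1228 = -2811$)
$\frac{c}{-4789} + \frac{A - -1054}{2536} = - \frac{2811}{-4789} + \frac{-7 - -1054}{2536} = \left(-2811\right) \left(- \frac{1}{4789}\right) + \left(-7 + 1054\right) \frac{1}{2536} = \frac{2811}{4789} + 1047 \cdot \frac{1}{2536} = \frac{2811}{4789} + \frac{1047}{2536} = \frac{12142779}{12144904}$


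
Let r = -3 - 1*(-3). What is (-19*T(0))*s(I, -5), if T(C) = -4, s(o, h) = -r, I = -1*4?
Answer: 0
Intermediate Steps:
r = 0 (r = -3 + 3 = 0)
I = -4
s(o, h) = 0 (s(o, h) = -1*0 = 0)
(-19*T(0))*s(I, -5) = -19*(-4)*0 = 76*0 = 0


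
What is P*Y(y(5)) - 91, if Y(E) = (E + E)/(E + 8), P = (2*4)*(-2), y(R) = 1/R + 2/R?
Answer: -4009/43 ≈ -93.233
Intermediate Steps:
y(R) = 3/R (y(R) = 1/R + 2/R = 3/R)
P = -16 (P = 8*(-2) = -16)
Y(E) = 2*E/(8 + E) (Y(E) = (2*E)/(8 + E) = 2*E/(8 + E))
P*Y(y(5)) - 91 = -32*3/5/(8 + 3/5) - 91 = -32*3*(⅕)/(8 + 3*(⅕)) - 91 = -32*3/(5*(8 + ⅗)) - 91 = -32*3/(5*43/5) - 91 = -32*3*5/(5*43) - 91 = -16*6/43 - 91 = -96/43 - 91 = -4009/43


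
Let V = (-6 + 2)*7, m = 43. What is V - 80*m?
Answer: -3468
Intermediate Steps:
V = -28 (V = -4*7 = -28)
V - 80*m = -28 - 80*43 = -28 - 3440 = -3468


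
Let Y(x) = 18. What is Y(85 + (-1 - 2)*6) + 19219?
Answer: 19237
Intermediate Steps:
Y(85 + (-1 - 2)*6) + 19219 = 18 + 19219 = 19237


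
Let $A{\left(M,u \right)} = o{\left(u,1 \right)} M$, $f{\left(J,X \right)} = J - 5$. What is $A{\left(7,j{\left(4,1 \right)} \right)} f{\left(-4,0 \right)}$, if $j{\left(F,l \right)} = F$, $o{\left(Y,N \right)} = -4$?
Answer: $252$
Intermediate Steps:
$f{\left(J,X \right)} = -5 + J$
$A{\left(M,u \right)} = - 4 M$
$A{\left(7,j{\left(4,1 \right)} \right)} f{\left(-4,0 \right)} = \left(-4\right) 7 \left(-5 - 4\right) = \left(-28\right) \left(-9\right) = 252$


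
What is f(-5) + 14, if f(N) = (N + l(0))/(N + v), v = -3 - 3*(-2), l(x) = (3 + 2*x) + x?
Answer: 15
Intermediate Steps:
l(x) = 3 + 3*x
v = 3 (v = -3 + 6 = 3)
f(N) = 1 (f(N) = (N + (3 + 3*0))/(N + 3) = (N + (3 + 0))/(3 + N) = (N + 3)/(3 + N) = (3 + N)/(3 + N) = 1)
f(-5) + 14 = 1 + 14 = 15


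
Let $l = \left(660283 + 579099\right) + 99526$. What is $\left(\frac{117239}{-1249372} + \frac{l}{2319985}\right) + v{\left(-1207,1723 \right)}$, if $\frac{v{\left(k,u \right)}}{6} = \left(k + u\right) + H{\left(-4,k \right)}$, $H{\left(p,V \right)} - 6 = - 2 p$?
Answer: $\frac{9218708073599961}{2898524299420} \approx 3180.5$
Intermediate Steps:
$H{\left(p,V \right)} = 6 - 2 p$
$l = 1338908$ ($l = 1239382 + 99526 = 1338908$)
$v{\left(k,u \right)} = 84 + 6 k + 6 u$ ($v{\left(k,u \right)} = 6 \left(\left(k + u\right) + \left(6 - -8\right)\right) = 6 \left(\left(k + u\right) + \left(6 + 8\right)\right) = 6 \left(\left(k + u\right) + 14\right) = 6 \left(14 + k + u\right) = 84 + 6 k + 6 u$)
$\left(\frac{117239}{-1249372} + \frac{l}{2319985}\right) + v{\left(-1207,1723 \right)} = \left(\frac{117239}{-1249372} + \frac{1338908}{2319985}\right) + \left(84 + 6 \left(-1207\right) + 6 \cdot 1723\right) = \left(117239 \left(- \frac{1}{1249372}\right) + 1338908 \cdot \frac{1}{2319985}\right) + \left(84 - 7242 + 10338\right) = \left(- \frac{117239}{1249372} + \frac{1338908}{2319985}\right) + 3180 = \frac{1400801444361}{2898524299420} + 3180 = \frac{9218708073599961}{2898524299420}$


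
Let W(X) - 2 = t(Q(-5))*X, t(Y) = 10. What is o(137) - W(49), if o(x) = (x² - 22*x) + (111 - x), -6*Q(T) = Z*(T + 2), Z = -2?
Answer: 15237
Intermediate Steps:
Q(T) = ⅔ + T/3 (Q(T) = -(-1)*(T + 2)/3 = -(-1)*(2 + T)/3 = -(-4 - 2*T)/6 = ⅔ + T/3)
o(x) = 111 + x² - 23*x
W(X) = 2 + 10*X
o(137) - W(49) = (111 + 137² - 23*137) - (2 + 10*49) = (111 + 18769 - 3151) - (2 + 490) = 15729 - 1*492 = 15729 - 492 = 15237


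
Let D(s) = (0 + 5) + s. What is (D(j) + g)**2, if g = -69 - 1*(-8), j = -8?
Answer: 4096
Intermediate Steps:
g = -61 (g = -69 + 8 = -61)
D(s) = 5 + s
(D(j) + g)**2 = ((5 - 8) - 61)**2 = (-3 - 61)**2 = (-64)**2 = 4096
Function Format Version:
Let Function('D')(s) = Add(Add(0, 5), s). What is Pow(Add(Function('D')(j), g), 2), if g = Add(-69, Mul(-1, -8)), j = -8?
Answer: 4096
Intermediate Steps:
g = -61 (g = Add(-69, 8) = -61)
Function('D')(s) = Add(5, s)
Pow(Add(Function('D')(j), g), 2) = Pow(Add(Add(5, -8), -61), 2) = Pow(Add(-3, -61), 2) = Pow(-64, 2) = 4096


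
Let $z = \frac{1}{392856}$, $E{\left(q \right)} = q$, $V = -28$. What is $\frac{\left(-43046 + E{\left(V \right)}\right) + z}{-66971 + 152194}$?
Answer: $- \frac{16921879343}{33480366888} \approx -0.50543$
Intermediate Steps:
$z = \frac{1}{392856} \approx 2.5455 \cdot 10^{-6}$
$\frac{\left(-43046 + E{\left(V \right)}\right) + z}{-66971 + 152194} = \frac{\left(-43046 - 28\right) + \frac{1}{392856}}{-66971 + 152194} = \frac{-43074 + \frac{1}{392856}}{85223} = \left(- \frac{16921879343}{392856}\right) \frac{1}{85223} = - \frac{16921879343}{33480366888}$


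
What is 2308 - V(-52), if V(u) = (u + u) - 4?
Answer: 2416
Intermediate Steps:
V(u) = -4 + 2*u (V(u) = 2*u - 4 = -4 + 2*u)
2308 - V(-52) = 2308 - (-4 + 2*(-52)) = 2308 - (-4 - 104) = 2308 - 1*(-108) = 2308 + 108 = 2416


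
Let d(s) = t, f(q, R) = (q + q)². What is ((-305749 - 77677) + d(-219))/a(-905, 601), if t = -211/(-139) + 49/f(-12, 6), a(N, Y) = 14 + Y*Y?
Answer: -30698490917/28920317760 ≈ -1.0615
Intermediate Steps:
f(q, R) = 4*q² (f(q, R) = (2*q)² = 4*q²)
a(N, Y) = 14 + Y²
t = 128347/80064 (t = -211/(-139) + 49/((4*(-12)²)) = -211*(-1/139) + 49/((4*144)) = 211/139 + 49/576 = 128347/80064 ≈ 1.6031)
d(s) = 128347/80064
((-305749 - 77677) + d(-219))/a(-905, 601) = ((-305749 - 77677) + 128347/80064)/(14 + 601²) = (-383426 + 128347/80064)/(14 + 361201) = -30698490917/80064/361215 = -30698490917/80064*1/361215 = -30698490917/28920317760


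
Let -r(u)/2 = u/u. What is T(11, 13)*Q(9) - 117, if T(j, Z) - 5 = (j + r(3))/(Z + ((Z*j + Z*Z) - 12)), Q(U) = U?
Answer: -22455/313 ≈ -71.741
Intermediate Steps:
r(u) = -2 (r(u) = -2*u/u = -2*1 = -2)
T(j, Z) = 5 + (-2 + j)/(-12 + Z + Z**2 + Z*j) (T(j, Z) = 5 + (j - 2)/(Z + ((Z*j + Z*Z) - 12)) = 5 + (-2 + j)/(Z + ((Z*j + Z**2) - 12)) = 5 + (-2 + j)/(Z + ((Z**2 + Z*j) - 12)) = 5 + (-2 + j)/(Z + (-12 + Z**2 + Z*j)) = 5 + (-2 + j)/(-12 + Z + Z**2 + Z*j))
T(11, 13)*Q(9) - 117 = ((-62 + 11 + 5*13 + 5*13**2 + 5*13*11)/(-12 + 13 + 13**2 + 13*11))*9 - 117 = ((-62 + 11 + 65 + 5*169 + 715)/(-12 + 13 + 169 + 143))*9 - 117 = ((-62 + 11 + 65 + 845 + 715)/313)*9 - 117 = ((1/313)*1574)*9 - 117 = (1574/313)*9 - 117 = 14166/313 - 117 = -22455/313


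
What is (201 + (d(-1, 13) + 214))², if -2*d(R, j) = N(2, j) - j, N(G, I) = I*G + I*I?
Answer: 104976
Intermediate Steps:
N(G, I) = I² + G*I (N(G, I) = G*I + I² = I² + G*I)
d(R, j) = j/2 - j*(2 + j)/2 (d(R, j) = -(j*(2 + j) - j)/2 = -(-j + j*(2 + j))/2 = j/2 - j*(2 + j)/2)
(201 + (d(-1, 13) + 214))² = (201 + ((½)*13*(-1 - 1*13) + 214))² = (201 + ((½)*13*(-1 - 13) + 214))² = (201 + ((½)*13*(-14) + 214))² = (201 + (-91 + 214))² = (201 + 123)² = 324² = 104976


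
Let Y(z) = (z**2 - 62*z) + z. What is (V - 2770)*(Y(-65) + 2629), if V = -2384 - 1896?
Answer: -76273950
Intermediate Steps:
V = -4280
Y(z) = z**2 - 61*z
(V - 2770)*(Y(-65) + 2629) = (-4280 - 2770)*(-65*(-61 - 65) + 2629) = -7050*(-65*(-126) + 2629) = -7050*(8190 + 2629) = -7050*10819 = -76273950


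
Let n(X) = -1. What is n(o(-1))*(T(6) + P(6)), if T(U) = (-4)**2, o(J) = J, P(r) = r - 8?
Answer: -14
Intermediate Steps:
P(r) = -8 + r
T(U) = 16
n(o(-1))*(T(6) + P(6)) = -(16 + (-8 + 6)) = -(16 - 2) = -1*14 = -14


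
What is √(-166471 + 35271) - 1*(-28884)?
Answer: 28884 + 40*I*√82 ≈ 28884.0 + 362.22*I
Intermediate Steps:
√(-166471 + 35271) - 1*(-28884) = √(-131200) + 28884 = 40*I*√82 + 28884 = 28884 + 40*I*√82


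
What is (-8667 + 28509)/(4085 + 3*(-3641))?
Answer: -9921/3419 ≈ -2.9017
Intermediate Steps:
(-8667 + 28509)/(4085 + 3*(-3641)) = 19842/(4085 - 10923) = 19842/(-6838) = 19842*(-1/6838) = -9921/3419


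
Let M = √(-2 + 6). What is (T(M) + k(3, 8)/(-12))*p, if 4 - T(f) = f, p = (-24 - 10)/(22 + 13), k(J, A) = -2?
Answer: -221/105 ≈ -2.1048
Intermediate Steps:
p = -34/35 ≈ -0.97143
M = 2 (M = √4 = 2)
T(f) = 4 - f
(T(M) + k(3, 8)/(-12))*p = ((4 - 1*2) - 2/(-12))*(-34/35) = ((4 - 2) - 2*(-1/12))*(-34/35) = (2 + ⅙)*(-34/35) = (13/6)*(-34/35) = -221/105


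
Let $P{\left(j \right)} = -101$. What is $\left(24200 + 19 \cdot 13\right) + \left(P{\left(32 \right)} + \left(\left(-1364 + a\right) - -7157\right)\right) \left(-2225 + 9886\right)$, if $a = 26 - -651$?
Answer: $48817356$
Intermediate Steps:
$a = 677$ ($a = 26 + 651 = 677$)
$\left(24200 + 19 \cdot 13\right) + \left(P{\left(32 \right)} + \left(\left(-1364 + a\right) - -7157\right)\right) \left(-2225 + 9886\right) = \left(24200 + 19 \cdot 13\right) + \left(-101 + \left(\left(-1364 + 677\right) - -7157\right)\right) \left(-2225 + 9886\right) = \left(24200 + 247\right) + \left(-101 + \left(-687 + 7157\right)\right) 7661 = 24447 + \left(-101 + 6470\right) 7661 = 24447 + 6369 \cdot 7661 = 24447 + 48792909 = 48817356$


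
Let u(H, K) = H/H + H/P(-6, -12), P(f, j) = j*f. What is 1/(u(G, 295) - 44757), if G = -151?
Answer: -72/3222583 ≈ -2.2342e-5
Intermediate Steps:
P(f, j) = f*j
u(H, K) = 1 + H/72 (u(H, K) = H/H + H/((-6*(-12))) = 1 + H/72)
1/(u(G, 295) - 44757) = 1/((1 + (1/72)*(-151)) - 44757) = 1/((1 - 151/72) - 44757) = 1/(-79/72 - 44757) = 1/(-3222583/72) = -72/3222583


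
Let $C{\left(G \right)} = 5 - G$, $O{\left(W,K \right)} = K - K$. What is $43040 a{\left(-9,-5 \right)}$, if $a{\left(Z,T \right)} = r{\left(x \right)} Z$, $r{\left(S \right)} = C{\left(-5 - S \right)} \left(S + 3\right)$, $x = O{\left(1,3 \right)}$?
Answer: $-11620800$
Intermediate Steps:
$O{\left(W,K \right)} = 0$
$x = 0$
$r{\left(S \right)} = \left(3 + S\right) \left(10 + S\right)$ ($r{\left(S \right)} = \left(5 - \left(-5 - S\right)\right) \left(S + 3\right) = \left(5 + \left(5 + S\right)\right) \left(3 + S\right) = \left(10 + S\right) \left(3 + S\right) = \left(3 + S\right) \left(10 + S\right)$)
$a{\left(Z,T \right)} = 30 Z$ ($a{\left(Z,T \right)} = \left(3 + 0\right) \left(10 + 0\right) Z = 3 \cdot 10 Z = 30 Z$)
$43040 a{\left(-9,-5 \right)} = 43040 \cdot 30 \left(-9\right) = 43040 \left(-270\right) = -11620800$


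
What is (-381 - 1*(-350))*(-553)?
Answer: 17143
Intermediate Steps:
(-381 - 1*(-350))*(-553) = (-381 + 350)*(-553) = -31*(-553) = 17143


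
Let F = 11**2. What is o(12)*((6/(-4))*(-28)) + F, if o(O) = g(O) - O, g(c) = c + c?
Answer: 625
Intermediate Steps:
g(c) = 2*c
F = 121
o(O) = O (o(O) = 2*O - O = O)
o(12)*((6/(-4))*(-28)) + F = 12*((6/(-4))*(-28)) + 121 = 12*((6*(-1/4))*(-28)) + 121 = 12*(-3/2*(-28)) + 121 = 12*42 + 121 = 504 + 121 = 625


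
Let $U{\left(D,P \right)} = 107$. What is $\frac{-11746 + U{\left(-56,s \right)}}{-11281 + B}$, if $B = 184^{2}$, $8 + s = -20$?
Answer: $- \frac{11639}{22575} \approx -0.51557$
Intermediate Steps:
$s = -28$ ($s = -8 - 20 = -28$)
$B = 33856$
$\frac{-11746 + U{\left(-56,s \right)}}{-11281 + B} = \frac{-11746 + 107}{-11281 + 33856} = - \frac{11639}{22575}$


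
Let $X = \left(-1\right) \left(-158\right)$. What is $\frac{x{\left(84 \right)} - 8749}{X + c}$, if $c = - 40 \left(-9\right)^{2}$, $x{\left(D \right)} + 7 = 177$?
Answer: $\frac{373}{134} \approx 2.7836$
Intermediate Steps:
$x{\left(D \right)} = 170$ ($x{\left(D \right)} = -7 + 177 = 170$)
$c = -3240$ ($c = \left(-40\right) 81 = -3240$)
$X = 158$
$\frac{x{\left(84 \right)} - 8749}{X + c} = \frac{170 - 8749}{158 - 3240} = - \frac{8579}{-3082} = \left(-8579\right) \left(- \frac{1}{3082}\right) = \frac{373}{134}$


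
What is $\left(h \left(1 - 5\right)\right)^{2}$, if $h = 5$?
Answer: $400$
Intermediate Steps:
$\left(h \left(1 - 5\right)\right)^{2} = \left(5 \left(1 - 5\right)\right)^{2} = \left(5 \left(-4\right)\right)^{2} = \left(-20\right)^{2} = 400$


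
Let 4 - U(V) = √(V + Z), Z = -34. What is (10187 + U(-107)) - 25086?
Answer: -14895 - I*√141 ≈ -14895.0 - 11.874*I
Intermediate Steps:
U(V) = 4 - √(-34 + V) (U(V) = 4 - √(V - 34) = 4 - √(-34 + V))
(10187 + U(-107)) - 25086 = (10187 + (4 - √(-34 - 107))) - 25086 = (10187 + (4 - √(-141))) - 25086 = (10187 + (4 - I*√141)) - 25086 = (10191 - I*√141) - 25086 = -14895 - I*√141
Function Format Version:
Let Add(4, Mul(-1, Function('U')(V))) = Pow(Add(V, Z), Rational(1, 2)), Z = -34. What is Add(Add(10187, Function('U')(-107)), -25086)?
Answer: Add(-14895, Mul(-1, I, Pow(141, Rational(1, 2)))) ≈ Add(-14895., Mul(-11.874, I))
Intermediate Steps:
Function('U')(V) = Add(4, Mul(-1, Pow(Add(-34, V), Rational(1, 2)))) (Function('U')(V) = Add(4, Mul(-1, Pow(Add(V, -34), Rational(1, 2)))) = Add(4, Mul(-1, Pow(Add(-34, V), Rational(1, 2)))))
Add(Add(10187, Function('U')(-107)), -25086) = Add(Add(10187, Add(4, Mul(-1, Pow(Add(-34, -107), Rational(1, 2))))), -25086) = Add(Add(10187, Add(4, Mul(-1, Pow(-141, Rational(1, 2))))), -25086) = Add(Add(10187, Add(4, Mul(-1, Mul(I, Pow(141, Rational(1, 2)))))), -25086) = Add(Add(10187, Add(4, Mul(-1, I, Pow(141, Rational(1, 2))))), -25086) = Add(Add(10191, Mul(-1, I, Pow(141, Rational(1, 2)))), -25086) = Add(-14895, Mul(-1, I, Pow(141, Rational(1, 2))))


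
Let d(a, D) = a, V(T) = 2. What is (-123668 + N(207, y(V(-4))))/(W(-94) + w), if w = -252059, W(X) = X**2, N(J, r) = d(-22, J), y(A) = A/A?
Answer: 123690/243223 ≈ 0.50855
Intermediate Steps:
y(A) = 1
N(J, r) = -22
(-123668 + N(207, y(V(-4))))/(W(-94) + w) = (-123668 - 22)/((-94)**2 - 252059) = -123690/(8836 - 252059) = -123690/(-243223) = -123690*(-1/243223) = 123690/243223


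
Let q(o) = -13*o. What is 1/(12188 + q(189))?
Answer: 1/9731 ≈ 0.00010276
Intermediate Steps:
1/(12188 + q(189)) = 1/(12188 - 13*189) = 1/(12188 - 2457) = 1/9731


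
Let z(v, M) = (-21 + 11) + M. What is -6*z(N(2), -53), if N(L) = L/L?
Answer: 378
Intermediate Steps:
N(L) = 1
z(v, M) = -10 + M
-6*z(N(2), -53) = -6*(-10 - 53) = -6*(-63) = 378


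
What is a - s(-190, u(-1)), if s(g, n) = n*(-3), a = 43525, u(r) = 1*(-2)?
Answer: 43519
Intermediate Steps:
u(r) = -2
s(g, n) = -3*n
a - s(-190, u(-1)) = 43525 - (-3)*(-2) = 43525 - 1*6 = 43525 - 6 = 43519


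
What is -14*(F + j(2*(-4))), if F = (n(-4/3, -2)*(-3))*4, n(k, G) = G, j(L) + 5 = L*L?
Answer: -1162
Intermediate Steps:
j(L) = -5 + L² (j(L) = -5 + L*L = -5 + L²)
F = 24 (F = -2*(-3)*4 = 6*4 = 24)
-14*(F + j(2*(-4))) = -14*(24 + (-5 + (2*(-4))²)) = -14*(24 + (-5 + (-8)²)) = -14*(24 + (-5 + 64)) = -14*(24 + 59) = -14*83 = -1162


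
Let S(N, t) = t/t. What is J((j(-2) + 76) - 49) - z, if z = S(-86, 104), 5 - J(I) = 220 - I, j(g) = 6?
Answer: -183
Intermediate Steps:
S(N, t) = 1
J(I) = -215 + I (J(I) = 5 - (220 - I) = 5 + (-220 + I) = -215 + I)
z = 1
J((j(-2) + 76) - 49) - z = (-215 + ((6 + 76) - 49)) - 1*1 = (-215 + (82 - 49)) - 1 = (-215 + 33) - 1 = -182 - 1 = -183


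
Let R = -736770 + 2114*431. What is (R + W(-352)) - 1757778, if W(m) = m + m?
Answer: -1584118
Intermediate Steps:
W(m) = 2*m
R = 174364 (R = -736770 + 911134 = 174364)
(R + W(-352)) - 1757778 = (174364 + 2*(-352)) - 1757778 = (174364 - 704) - 1757778 = 173660 - 1757778 = -1584118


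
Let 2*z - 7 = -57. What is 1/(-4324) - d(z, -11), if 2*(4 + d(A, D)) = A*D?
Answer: -577255/4324 ≈ -133.50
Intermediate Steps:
z = -25 (z = 7/2 + (1/2)*(-57) = 7/2 - 57/2 = -25)
d(A, D) = -4 + A*D/2 (d(A, D) = -4 + (A*D)/2 = -4 + A*D/2)
1/(-4324) - d(z, -11) = 1/(-4324) - (-4 + (1/2)*(-25)*(-11)) = -1/4324 - (-4 + 275/2) = -1/4324 - 1*267/2 = -1/4324 - 267/2 = -577255/4324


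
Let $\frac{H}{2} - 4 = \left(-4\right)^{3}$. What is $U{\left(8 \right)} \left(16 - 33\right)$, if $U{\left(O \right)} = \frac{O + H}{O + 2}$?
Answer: $\frac{952}{5} \approx 190.4$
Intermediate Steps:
$H = -120$ ($H = 8 + 2 \left(-4\right)^{3} = 8 + 2 \left(-64\right) = 8 - 128 = -120$)
$U{\left(O \right)} = \frac{-120 + O}{2 + O}$ ($U{\left(O \right)} = \frac{O - 120}{O + 2} = \frac{-120 + O}{2 + O}$)
$U{\left(8 \right)} \left(16 - 33\right) = \frac{-120 + 8}{2 + 8} \left(16 - 33\right) = \frac{1}{10} \left(-112\right) \left(-17\right) = \left(- \frac{56}{5}\right) \left(-17\right) = \frac{952}{5}$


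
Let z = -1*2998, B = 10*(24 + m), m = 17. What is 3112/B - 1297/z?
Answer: 4930773/614590 ≈ 8.0229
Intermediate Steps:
B = 410 (B = 10*(24 + 17) = 10*41 = 410)
z = -2998
3112/B - 1297/z = 3112/410 - 1297/(-2998) = 3112*(1/410) - 1297*(-1/2998) = 1556/205 + 1297/2998 = 4930773/614590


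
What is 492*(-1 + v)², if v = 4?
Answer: 4428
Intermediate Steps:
492*(-1 + v)² = 492*(-1 + 4)² = 492*3² = 492*9 = 4428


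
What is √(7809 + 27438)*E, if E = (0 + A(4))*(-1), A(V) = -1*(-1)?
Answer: -√35247 ≈ -187.74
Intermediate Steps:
A(V) = 1
E = -1 (E = (0 + 1)*(-1) = 1*(-1) = -1)
√(7809 + 27438)*E = √(7809 + 27438)*(-1) = √35247*(-1) = -√35247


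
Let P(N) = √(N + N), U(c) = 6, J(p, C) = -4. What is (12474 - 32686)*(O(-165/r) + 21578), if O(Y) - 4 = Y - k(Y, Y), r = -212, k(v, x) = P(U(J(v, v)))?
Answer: -23120249097/53 + 40424*√3 ≈ -4.3616e+8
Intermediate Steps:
P(N) = √2*√N (P(N) = √(2*N) = √2*√N)
k(v, x) = 2*√3 (k(v, x) = √2*√6 = 2*√3)
O(Y) = 4 + Y - 2*√3 (O(Y) = 4 + (Y - 2*√3) = 4 + Y - 2*√3)
(12474 - 32686)*(O(-165/r) + 21578) = (12474 - 32686)*((4 - 165/(-212) - 2*√3) + 21578) = -20212*((4 - 165*(-1/212) - 2*√3) + 21578) = -20212*((4 + 165/212 - 2*√3) + 21578) = -20212*((1013/212 - 2*√3) + 21578) = -20212*(4575549/212 - 2*√3) = -23120249097/53 + 40424*√3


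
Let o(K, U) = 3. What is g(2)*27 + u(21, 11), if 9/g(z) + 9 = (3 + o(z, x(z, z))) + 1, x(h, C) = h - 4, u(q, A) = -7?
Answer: -257/2 ≈ -128.50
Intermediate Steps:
x(h, C) = -4 + h
g(z) = -9/2 (g(z) = 9/(-9 + ((3 + 3) + 1)) = 9/(-9 + (6 + 1)) = 9/(-9 + 7) = 9/(-2) = 9*(-½) = -9/2)
g(2)*27 + u(21, 11) = -9/2*27 - 7 = -243/2 - 7 = -257/2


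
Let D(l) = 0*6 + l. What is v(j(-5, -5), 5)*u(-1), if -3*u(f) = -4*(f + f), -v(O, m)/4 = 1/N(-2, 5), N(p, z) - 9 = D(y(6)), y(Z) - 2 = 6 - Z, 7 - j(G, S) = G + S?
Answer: 32/33 ≈ 0.96970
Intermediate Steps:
j(G, S) = 7 - G - S (j(G, S) = 7 - (G + S) = 7 + (-G - S) = 7 - G - S)
y(Z) = 8 - Z (y(Z) = 2 + (6 - Z) = 8 - Z)
D(l) = l (D(l) = 0 + l = l)
N(p, z) = 11 (N(p, z) = 9 + (8 - 1*6) = 9 + (8 - 6) = 9 + 2 = 11)
v(O, m) = -4/11
u(f) = 8*f/3 (u(f) = -(-4)*(f + f)/3 = -(-4)*2*f/3 = -(-8)*f/3 = 8*f/3)
v(j(-5, -5), 5)*u(-1) = -32*(-1)/33 = -4/11*(-8/3) = 32/33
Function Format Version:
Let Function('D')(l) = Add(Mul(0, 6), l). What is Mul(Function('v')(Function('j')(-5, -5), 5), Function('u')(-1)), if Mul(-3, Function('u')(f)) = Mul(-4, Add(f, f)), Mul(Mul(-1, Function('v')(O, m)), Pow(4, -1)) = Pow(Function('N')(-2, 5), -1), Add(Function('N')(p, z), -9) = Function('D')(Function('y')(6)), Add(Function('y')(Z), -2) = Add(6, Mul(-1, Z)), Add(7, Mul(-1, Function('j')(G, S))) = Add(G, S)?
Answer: Rational(32, 33) ≈ 0.96970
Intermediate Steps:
Function('j')(G, S) = Add(7, Mul(-1, G), Mul(-1, S)) (Function('j')(G, S) = Add(7, Mul(-1, Add(G, S))) = Add(7, Add(Mul(-1, G), Mul(-1, S))) = Add(7, Mul(-1, G), Mul(-1, S)))
Function('y')(Z) = Add(8, Mul(-1, Z)) (Function('y')(Z) = Add(2, Add(6, Mul(-1, Z))) = Add(8, Mul(-1, Z)))
Function('D')(l) = l (Function('D')(l) = Add(0, l) = l)
Function('N')(p, z) = 11 (Function('N')(p, z) = Add(9, Add(8, Mul(-1, 6))) = Add(9, Add(8, -6)) = Add(9, 2) = 11)
Function('v')(O, m) = Rational(-4, 11) (Function('v')(O, m) = Mul(-4, Pow(11, -1)) = Mul(-4, Rational(1, 11)) = Rational(-4, 11))
Function('u')(f) = Mul(Rational(8, 3), f) (Function('u')(f) = Mul(Rational(-1, 3), Mul(-4, Add(f, f))) = Mul(Rational(-1, 3), Mul(-4, Mul(2, f))) = Mul(Rational(-1, 3), Mul(-8, f)) = Mul(Rational(8, 3), f))
Mul(Function('v')(Function('j')(-5, -5), 5), Function('u')(-1)) = Mul(Rational(-4, 11), Mul(Rational(8, 3), -1)) = Mul(Rational(-4, 11), Rational(-8, 3)) = Rational(32, 33)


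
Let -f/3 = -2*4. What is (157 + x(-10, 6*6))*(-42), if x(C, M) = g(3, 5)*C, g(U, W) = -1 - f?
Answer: -17094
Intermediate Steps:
f = 24 (f = -(-6)*4 = -3*(-8) = 24)
g(U, W) = -25 (g(U, W) = -1 - 1*24 = -1 - 24 = -25)
x(C, M) = -25*C
(157 + x(-10, 6*6))*(-42) = (157 - 25*(-10))*(-42) = (157 + 250)*(-42) = 407*(-42) = -17094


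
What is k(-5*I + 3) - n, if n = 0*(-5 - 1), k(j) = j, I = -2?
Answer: 13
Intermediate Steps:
n = 0 (n = 0*(-6) = 0)
k(-5*I + 3) - n = (-5*(-2) + 3) - 1*0 = (10 + 3) + 0 = 13 + 0 = 13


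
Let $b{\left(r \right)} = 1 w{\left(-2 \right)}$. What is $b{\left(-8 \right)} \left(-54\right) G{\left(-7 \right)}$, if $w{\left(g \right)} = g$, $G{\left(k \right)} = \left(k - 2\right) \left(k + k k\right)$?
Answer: $-40824$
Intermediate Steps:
$G{\left(k \right)} = \left(-2 + k\right) \left(k + k^{2}\right)$
$b{\left(r \right)} = -2$ ($b{\left(r \right)} = 1 \left(-2\right) = -2$)
$b{\left(-8 \right)} \left(-54\right) G{\left(-7 \right)} = \left(-2\right) \left(-54\right) \left(- 7 \left(-2 + \left(-7\right)^{2} - -7\right)\right) = 108 \left(- 7 \left(-2 + 49 + 7\right)\right) = 108 \left(\left(-7\right) 54\right) = 108 \left(-378\right) = -40824$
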